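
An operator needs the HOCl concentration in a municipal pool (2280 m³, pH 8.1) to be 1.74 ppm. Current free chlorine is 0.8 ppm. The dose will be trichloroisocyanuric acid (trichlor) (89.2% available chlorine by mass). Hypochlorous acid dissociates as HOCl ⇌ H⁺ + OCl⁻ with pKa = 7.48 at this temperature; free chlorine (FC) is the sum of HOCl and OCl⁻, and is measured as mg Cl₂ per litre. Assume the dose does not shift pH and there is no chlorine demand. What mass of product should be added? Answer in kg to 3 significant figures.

20.9 kg

Volume: 2280 m³ = 2,280,000 L.
[OCl⁻]/[HOCl] = 10^(pH − pKa) = 10^(8.1 − 7.48) = 4.169; fraction as HOCl = 1/(1 + 4.169) = 0.1935.
Free chlorine required for 1.74 ppm HOCl: 1.74 / 0.1935 = 8.994 ppm.
FC to add: 8.994 − 0.8 = 8.194 mg/L as Cl₂.
Cl₂ equivalent: 8.194 mg/L × 2,280,000 L = 18,680 g.
Product at 89.2% available Cl: 18,680 / 0.892 = 20,940 g.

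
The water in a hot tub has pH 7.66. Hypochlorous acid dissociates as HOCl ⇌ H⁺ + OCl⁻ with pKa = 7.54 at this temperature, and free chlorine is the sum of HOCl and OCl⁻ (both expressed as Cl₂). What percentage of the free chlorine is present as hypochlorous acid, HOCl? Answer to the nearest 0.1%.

[OCl⁻]/[HOCl] = 10^(pH − pKa) = 10^(7.66 − 7.54) = 10^0.12 = 1.318.
Fraction as HOCl = 1 / (1 + 1.318) = 0.4314.

43.1%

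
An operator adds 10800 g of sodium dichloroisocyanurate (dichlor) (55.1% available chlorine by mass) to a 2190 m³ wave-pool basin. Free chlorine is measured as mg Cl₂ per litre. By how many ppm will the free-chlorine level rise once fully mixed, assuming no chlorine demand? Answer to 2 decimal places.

Volume: 2190 m³ = 2,190,000 L.
Available chlorine delivered: 10,800 g × 0.551 = 5951 g as Cl₂.
Concentration rise: 5951 g / 2,190,000 L = 2.717 mg/L = 2.72 ppm.

2.72 ppm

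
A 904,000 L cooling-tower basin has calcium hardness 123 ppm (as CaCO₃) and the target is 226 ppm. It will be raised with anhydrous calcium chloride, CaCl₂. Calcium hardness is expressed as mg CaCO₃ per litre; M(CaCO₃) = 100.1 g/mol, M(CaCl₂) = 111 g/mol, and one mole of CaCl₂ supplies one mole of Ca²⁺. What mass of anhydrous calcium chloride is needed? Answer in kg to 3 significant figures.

Hardness to add: (226 − 123) = 103 mg/L as CaCO₃ × 904,000 L = 93,110 g as CaCO₃.
Moles of Ca²⁺ (1 mol Ca²⁺ ≡ 1 mol CaCO₃): 93,110 / 100.1 g/mol = 930.2 mol.
Mass of CaCl₂: 930.2 × 111 = 103,300 g.

103 kg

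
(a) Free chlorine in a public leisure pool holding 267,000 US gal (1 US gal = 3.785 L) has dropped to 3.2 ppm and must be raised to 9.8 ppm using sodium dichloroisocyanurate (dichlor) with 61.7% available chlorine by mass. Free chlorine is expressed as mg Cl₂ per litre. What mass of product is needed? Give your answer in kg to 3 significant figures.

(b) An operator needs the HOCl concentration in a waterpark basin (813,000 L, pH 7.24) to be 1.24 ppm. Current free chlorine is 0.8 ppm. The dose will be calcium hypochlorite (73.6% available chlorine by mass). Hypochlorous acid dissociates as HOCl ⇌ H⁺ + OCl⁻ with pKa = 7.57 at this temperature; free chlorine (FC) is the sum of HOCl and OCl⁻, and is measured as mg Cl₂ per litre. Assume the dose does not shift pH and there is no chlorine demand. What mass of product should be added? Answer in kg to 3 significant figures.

(a) Volume: 267,000 US gal × 3.785 L/gal = 1,010,595 L.
(a) Chlorine deficit: 9.8 − 3.2 = 6.6 ppm = 6.6 mg/L as Cl₂.
(a) Cl₂ equivalent needed: 6.6 mg/L × 1,010,595 L = 6,670,000 mg = 6670 g.
(a) Product at 61.7% available chlorine: 6670 / 0.617 = 10,810 g.

(b) [OCl⁻]/[HOCl] = 10^(pH − pKa) = 10^(7.24 − 7.57) = 0.4677; fraction as HOCl = 1/(1 + 0.4677) = 0.6813.
(b) Free chlorine required for 1.24 ppm HOCl: 1.24 / 0.6813 = 1.82 ppm.
(b) FC to add: 1.82 − 0.8 = 1.02 mg/L as Cl₂.
(b) Cl₂ equivalent: 1.02 mg/L × 813,000 L = 829.3 g.
(b) Product at 73.6% available Cl: 829.3 / 0.736 = 1127 g.

(a) 10.8 kg; (b) 1.13 kg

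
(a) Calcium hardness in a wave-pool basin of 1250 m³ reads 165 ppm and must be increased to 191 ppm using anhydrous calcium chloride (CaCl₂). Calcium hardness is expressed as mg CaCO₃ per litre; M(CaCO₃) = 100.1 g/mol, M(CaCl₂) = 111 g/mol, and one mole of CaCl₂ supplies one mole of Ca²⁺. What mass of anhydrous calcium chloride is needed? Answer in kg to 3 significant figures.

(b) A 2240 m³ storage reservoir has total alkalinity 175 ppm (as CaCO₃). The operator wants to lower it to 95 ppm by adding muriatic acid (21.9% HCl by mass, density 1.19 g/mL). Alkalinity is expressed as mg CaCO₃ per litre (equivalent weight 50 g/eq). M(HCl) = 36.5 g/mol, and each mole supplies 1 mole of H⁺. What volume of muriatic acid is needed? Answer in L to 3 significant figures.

(a) 36.0 kg; (b) 502 L

(a) Volume: 1250 m³ = 1,250,000 L.
(a) Hardness to add: (191 − 165) = 26 mg/L as CaCO₃ × 1,250,000 L = 32,500 g as CaCO₃.
(a) Moles of Ca²⁺ (1 mol Ca²⁺ ≡ 1 mol CaCO₃): 32,500 / 100.1 g/mol = 324.7 mol.
(a) Mass of CaCl₂: 324.7 × 111 = 36,040 g.

(b) Volume: 2240 m³ = 2,240,000 L.
(b) Alkalinity to neutralize: (175 − 95) = 80 mg/L as CaCO₃ × 2,240,000 L = 179,200 g as CaCO₃.
(b) Equivalents of H⁺ required: 179,200 ÷ 50 g/eq = 3584 eq = 3584 mol HCl.
(b) Mass of HCl: 3584 × 36.5 = 130,800 g.
(b) Mass of 21.9% solution: 130,800 / 0.219 = 597,300 g.
(b) Volume: 597,300 g ÷ 1.19 g/mL = 502,000 mL.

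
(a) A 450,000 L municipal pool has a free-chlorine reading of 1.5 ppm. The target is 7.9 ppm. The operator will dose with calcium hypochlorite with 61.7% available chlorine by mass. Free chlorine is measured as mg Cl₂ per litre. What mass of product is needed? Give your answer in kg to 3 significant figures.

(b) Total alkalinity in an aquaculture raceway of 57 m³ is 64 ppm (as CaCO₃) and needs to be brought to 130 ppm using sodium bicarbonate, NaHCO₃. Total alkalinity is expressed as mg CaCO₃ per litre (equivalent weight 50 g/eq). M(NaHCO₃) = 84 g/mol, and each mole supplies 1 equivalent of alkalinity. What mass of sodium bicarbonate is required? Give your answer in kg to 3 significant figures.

(a) Chlorine deficit: 7.9 − 1.5 = 6.4 ppm = 6.4 mg/L as Cl₂.
(a) Cl₂ equivalent needed: 6.4 mg/L × 450,000 L = 2,880,000 mg = 2880 g.
(a) Product at 61.7% available chlorine: 2880 / 0.617 = 4668 g.

(b) Volume: 57 m³ = 57,000 L.
(b) Alkalinity to add: (130 − 64) = 66 mg/L as CaCO₃ × 57,000 L = 3762 g as CaCO₃.
(b) Equivalents: 3762 g ÷ 50 g/eq = 75.24 eq.
(b) NaHCO₃ supplies 1 eq per mole → 75.24 mol.
(b) Mass: 75.24 mol × 84 g/mol = 6320 g.

(a) 4.67 kg; (b) 6.32 kg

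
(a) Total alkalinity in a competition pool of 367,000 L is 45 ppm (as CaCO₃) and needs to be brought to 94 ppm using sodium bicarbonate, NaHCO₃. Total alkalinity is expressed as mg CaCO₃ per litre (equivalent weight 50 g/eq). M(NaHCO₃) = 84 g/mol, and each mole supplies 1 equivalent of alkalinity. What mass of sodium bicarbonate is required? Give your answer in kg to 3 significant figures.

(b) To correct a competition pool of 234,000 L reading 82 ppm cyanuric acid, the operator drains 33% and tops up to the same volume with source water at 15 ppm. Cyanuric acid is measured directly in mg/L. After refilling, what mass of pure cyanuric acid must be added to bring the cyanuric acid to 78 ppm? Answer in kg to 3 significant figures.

(a) 30.2 kg; (b) 4.24 kg

(a) Alkalinity to add: (94 − 45) = 49 mg/L as CaCO₃ × 367,000 L = 17,980 g as CaCO₃.
(a) Equivalents: 17,980 g ÷ 50 g/eq = 359.7 eq.
(a) NaHCO₃ supplies 1 eq per mole → 359.7 mol.
(a) Mass: 359.7 mol × 84 g/mol = 30,210 g.

(b) After draining 33% and refilling: 82 × 0.67 + 15 × 0.33 = 59.89 ppm.
(b) Deficit to target: 78 − 59.89 = 18.11 mg/L.
(b) Mass: 18.11 mg/L × 234,000 L = 4238 g cyanuric acid.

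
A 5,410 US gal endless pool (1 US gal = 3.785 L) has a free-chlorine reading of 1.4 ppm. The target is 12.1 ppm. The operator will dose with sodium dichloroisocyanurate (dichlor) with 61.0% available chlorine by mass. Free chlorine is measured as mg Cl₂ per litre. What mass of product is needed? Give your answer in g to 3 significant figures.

Volume: 5,410 US gal × 3.785 L/gal = 20,477 L.
Chlorine deficit: 12.1 − 1.4 = 10.7 ppm = 10.7 mg/L as Cl₂.
Cl₂ equivalent needed: 10.7 mg/L × 20,477 L = 219,100 mg = 219.1 g.
Product at 61.0% available chlorine: 219.1 / 0.61 = 359.2 g.

359 g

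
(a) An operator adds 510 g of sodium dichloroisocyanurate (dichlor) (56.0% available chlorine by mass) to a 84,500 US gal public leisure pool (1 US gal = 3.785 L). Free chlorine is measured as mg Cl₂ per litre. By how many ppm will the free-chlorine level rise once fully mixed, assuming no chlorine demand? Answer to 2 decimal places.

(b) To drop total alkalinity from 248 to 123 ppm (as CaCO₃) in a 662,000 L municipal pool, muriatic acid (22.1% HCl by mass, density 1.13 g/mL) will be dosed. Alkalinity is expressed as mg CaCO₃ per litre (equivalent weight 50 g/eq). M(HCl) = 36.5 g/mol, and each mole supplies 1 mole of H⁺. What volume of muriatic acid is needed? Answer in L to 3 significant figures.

(a) 0.89 ppm; (b) 242 L

(a) Volume: 84,500 US gal × 3.785 L/gal = 319,832 L.
(a) Available chlorine delivered: 510 g × 0.56 = 285.6 g as Cl₂.
(a) Concentration rise: 285.6 g / 319,832 L = 0.893 mg/L = 0.89 ppm.

(b) Alkalinity to neutralize: (248 − 123) = 125 mg/L as CaCO₃ × 662,000 L = 82,750 g as CaCO₃.
(b) Equivalents of H⁺ required: 82,750 ÷ 50 g/eq = 1655 eq = 1655 mol HCl.
(b) Mass of HCl: 1655 × 36.5 = 60,410 g.
(b) Mass of 22.1% solution: 60,410 / 0.221 = 273,300 g.
(b) Volume: 273,300 g ÷ 1.13 g/mL = 241,900 mL.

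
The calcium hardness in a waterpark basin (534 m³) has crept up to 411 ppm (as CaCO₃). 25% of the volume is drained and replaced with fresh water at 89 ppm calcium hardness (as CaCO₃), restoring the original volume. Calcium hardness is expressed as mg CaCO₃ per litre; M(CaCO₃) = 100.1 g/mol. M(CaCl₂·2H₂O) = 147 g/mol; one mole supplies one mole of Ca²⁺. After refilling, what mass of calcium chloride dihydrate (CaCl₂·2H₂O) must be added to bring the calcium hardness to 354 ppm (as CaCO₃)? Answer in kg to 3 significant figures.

Volume: 534 m³ = 534,000 L.
After draining 25% and refilling: 411 × 0.75 + 89 × 0.25 = 330.5 ppm.
Deficit to target: 354 − 330.5 = 23.5 mg/L.
As CaCO₃: 23.5 mg/L × 534,000 L = 12,550 g; ÷ 100.1 = 125.4 mol Ca²⁺.
Mass: 125.4 × 147 = 18,430 g.

18.4 kg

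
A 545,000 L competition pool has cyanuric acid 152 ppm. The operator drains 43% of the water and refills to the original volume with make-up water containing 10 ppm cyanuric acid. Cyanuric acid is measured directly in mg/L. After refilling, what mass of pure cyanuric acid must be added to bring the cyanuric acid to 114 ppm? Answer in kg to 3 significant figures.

12.6 kg

After draining 43% and refilling: 152 × 0.57 + 10 × 0.43 = 90.94 ppm.
Deficit to target: 114 − 90.94 = 23.06 mg/L.
Mass: 23.06 mg/L × 545,000 L = 12,570 g cyanuric acid.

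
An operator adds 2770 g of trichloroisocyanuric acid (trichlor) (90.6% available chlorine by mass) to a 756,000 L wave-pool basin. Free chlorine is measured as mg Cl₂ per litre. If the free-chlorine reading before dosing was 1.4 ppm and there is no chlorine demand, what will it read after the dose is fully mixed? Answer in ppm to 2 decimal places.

4.72 ppm

Available chlorine delivered: 2770 g × 0.906 = 2510 g as Cl₂.
Concentration rise: 2510 g / 756,000 L = 3.32 mg/L = 3.32 ppm.
Final FC: 1.4 + 3.32 = 4.72 ppm.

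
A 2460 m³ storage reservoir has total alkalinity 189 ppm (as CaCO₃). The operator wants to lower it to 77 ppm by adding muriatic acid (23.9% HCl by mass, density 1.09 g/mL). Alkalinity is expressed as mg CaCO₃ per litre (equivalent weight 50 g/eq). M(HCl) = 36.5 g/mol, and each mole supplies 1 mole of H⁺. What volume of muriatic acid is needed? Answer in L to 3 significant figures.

772 L

Volume: 2460 m³ = 2,460,000 L.
Alkalinity to neutralize: (189 − 77) = 112 mg/L as CaCO₃ × 2,460,000 L = 275,500 g as CaCO₃.
Equivalents of H⁺ required: 275,500 ÷ 50 g/eq = 5510 eq = 5510 mol HCl.
Mass of HCl: 5510 × 36.5 = 201,100 g.
Mass of 23.9% solution: 201,100 / 0.239 = 841,500 g.
Volume: 841,500 g ÷ 1.09 g/mL = 772,100 mL.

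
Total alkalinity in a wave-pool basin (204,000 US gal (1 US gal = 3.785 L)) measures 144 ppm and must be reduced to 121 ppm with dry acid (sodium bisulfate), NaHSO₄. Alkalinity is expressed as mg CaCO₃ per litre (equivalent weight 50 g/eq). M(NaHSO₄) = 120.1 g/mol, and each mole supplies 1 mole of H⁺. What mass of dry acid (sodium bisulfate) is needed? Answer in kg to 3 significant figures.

Volume: 204,000 US gal × 3.785 L/gal = 772,140 L.
Alkalinity to neutralize: (144 − 121) = 23 mg/L as CaCO₃ × 772,140 L = 17,760 g as CaCO₃.
Equivalents of H⁺ required: 17,760 ÷ 50 g/eq = 355.2 eq = 355.2 mol NaHSO₄.
Mass of NaHSO₄: 355.2 × 120.1 = 42,660 g.

42.7 kg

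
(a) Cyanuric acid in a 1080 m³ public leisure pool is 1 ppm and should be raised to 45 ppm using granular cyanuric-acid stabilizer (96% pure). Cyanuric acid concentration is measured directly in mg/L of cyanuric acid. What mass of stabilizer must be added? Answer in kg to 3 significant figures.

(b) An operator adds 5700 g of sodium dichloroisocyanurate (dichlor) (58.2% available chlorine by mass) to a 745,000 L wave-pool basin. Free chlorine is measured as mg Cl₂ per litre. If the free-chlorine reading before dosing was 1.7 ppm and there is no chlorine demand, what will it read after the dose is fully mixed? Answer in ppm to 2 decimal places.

(a) 49.5 kg; (b) 6.15 ppm

(a) Volume: 1080 m³ = 1,080,000 L.
(a) CYA to add: (45 − 1) = 44 mg/L × 1,080,000 L = 47,520 g cyanuric acid.
(a) At 96% purity: 47,520 / 0.96 = 49,500 g product.

(b) Available chlorine delivered: 5700 g × 0.582 = 3317 g as Cl₂.
(b) Concentration rise: 3317 g / 745,000 L = 4.453 mg/L = 4.45 ppm.
(b) Final FC: 1.7 + 4.45 = 6.15 ppm.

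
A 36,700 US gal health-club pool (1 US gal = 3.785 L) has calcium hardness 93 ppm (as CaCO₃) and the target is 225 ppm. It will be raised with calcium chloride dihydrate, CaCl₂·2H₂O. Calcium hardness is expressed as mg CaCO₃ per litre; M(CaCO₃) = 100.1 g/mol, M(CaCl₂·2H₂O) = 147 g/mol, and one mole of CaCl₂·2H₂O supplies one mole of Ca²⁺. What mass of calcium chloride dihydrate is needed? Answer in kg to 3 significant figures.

Volume: 36,700 US gal × 3.785 L/gal = 138,910 L.
Hardness to add: (225 − 93) = 132 mg/L as CaCO₃ × 138,910 L = 18,340 g as CaCO₃.
Moles of Ca²⁺ (1 mol Ca²⁺ ≡ 1 mol CaCO₃): 18,340 / 100.1 g/mol = 183.2 mol.
Mass of CaCl₂·2H₂O: 183.2 × 147 = 26,930 g.

26.9 kg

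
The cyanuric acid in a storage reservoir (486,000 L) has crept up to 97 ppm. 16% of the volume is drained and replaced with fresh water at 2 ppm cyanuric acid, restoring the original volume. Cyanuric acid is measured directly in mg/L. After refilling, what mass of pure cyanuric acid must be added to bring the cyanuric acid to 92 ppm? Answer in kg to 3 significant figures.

After draining 16% and refilling: 97 × 0.84 + 2 × 0.16 = 81.8 ppm.
Deficit to target: 92 − 81.8 = 10.2 mg/L.
Mass: 10.2 mg/L × 486,000 L = 4957 g cyanuric acid.

4.96 kg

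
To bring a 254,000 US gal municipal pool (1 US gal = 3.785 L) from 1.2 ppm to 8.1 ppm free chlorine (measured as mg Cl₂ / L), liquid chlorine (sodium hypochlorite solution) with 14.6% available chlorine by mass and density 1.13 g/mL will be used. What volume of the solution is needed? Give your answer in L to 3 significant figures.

Volume: 254,000 US gal × 3.785 L/gal = 961,390 L.
Chlorine deficit: 8.1 − 1.2 = 6.9 ppm = 6.9 mg/L as Cl₂.
Cl₂ equivalent needed: 6.9 mg/L × 961,390 L = 6,634,000 mg = 6634 g.
Product at 14.6% available chlorine: 6634 / 0.146 = 45,440 g.
Volume at density 1.13 g/mL: 45,440 g ÷ 1.13 g/mL = 40,210 mL.

40.2 L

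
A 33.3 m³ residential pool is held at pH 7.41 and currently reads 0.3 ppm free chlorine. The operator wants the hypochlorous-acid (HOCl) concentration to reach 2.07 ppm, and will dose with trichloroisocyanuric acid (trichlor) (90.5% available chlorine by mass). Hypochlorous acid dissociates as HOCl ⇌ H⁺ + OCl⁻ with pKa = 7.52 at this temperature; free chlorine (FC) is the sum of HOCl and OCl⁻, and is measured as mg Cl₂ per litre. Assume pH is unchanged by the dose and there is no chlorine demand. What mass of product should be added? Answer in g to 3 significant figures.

124 g

Volume: 33.3 m³ = 33,300 L.
[OCl⁻]/[HOCl] = 10^(pH − pKa) = 10^(7.41 − 7.52) = 0.7762; fraction as HOCl = 1/(1 + 0.7762) = 0.563.
Free chlorine required for 2.07 ppm HOCl: 2.07 / 0.563 = 3.677 ppm.
FC to add: 3.677 − 0.3 = 3.377 mg/L as Cl₂.
Cl₂ equivalent: 3.377 mg/L × 33,300 L = 112.4 g.
Product at 90.5% available Cl: 112.4 / 0.905 = 124.3 g.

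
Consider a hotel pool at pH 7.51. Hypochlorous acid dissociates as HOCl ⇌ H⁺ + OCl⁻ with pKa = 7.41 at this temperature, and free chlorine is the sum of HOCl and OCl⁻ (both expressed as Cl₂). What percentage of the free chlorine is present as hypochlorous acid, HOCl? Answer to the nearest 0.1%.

[OCl⁻]/[HOCl] = 10^(pH − pKa) = 10^(7.51 − 7.41) = 10^0.10 = 1.259.
Fraction as HOCl = 1 / (1 + 1.259) = 0.4427.

44.3%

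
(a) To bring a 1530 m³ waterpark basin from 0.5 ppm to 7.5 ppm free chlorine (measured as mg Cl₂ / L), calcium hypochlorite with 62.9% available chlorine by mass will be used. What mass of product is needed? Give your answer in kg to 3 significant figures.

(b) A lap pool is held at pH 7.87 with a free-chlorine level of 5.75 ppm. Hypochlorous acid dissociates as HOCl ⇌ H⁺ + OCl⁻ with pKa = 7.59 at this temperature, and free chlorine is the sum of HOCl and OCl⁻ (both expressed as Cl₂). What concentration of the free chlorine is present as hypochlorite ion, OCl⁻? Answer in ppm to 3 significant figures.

(a) 17.0 kg; (b) 3.77 ppm

(a) Volume: 1530 m³ = 1,530,000 L.
(a) Chlorine deficit: 7.5 − 0.5 = 7 ppm = 7 mg/L as Cl₂.
(a) Cl₂ equivalent needed: 7 mg/L × 1,530,000 L = 10,710,000 mg = 10,710 g.
(a) Product at 62.9% available chlorine: 10,710 / 0.629 = 17,030 g.

(b) [OCl⁻]/[HOCl] = 10^(pH − pKa) = 10^(7.87 − 7.59) = 10^0.28 = 1.905.
(b) Fraction as HOCl = 1 / (1 + 1.905) = 0.3442.
(b) OCl⁻ = (1 − 0.3442) × 5.75 ppm = 3.771 ppm.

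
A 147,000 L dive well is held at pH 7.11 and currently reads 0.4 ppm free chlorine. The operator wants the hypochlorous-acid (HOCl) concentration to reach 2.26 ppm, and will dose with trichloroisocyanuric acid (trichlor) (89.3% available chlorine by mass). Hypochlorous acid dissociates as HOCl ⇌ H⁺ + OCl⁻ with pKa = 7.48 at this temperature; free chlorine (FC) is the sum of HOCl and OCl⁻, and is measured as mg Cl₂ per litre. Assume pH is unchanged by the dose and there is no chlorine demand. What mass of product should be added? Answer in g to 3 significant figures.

465 g

[OCl⁻]/[HOCl] = 10^(pH − pKa) = 10^(7.11 − 7.48) = 0.4266; fraction as HOCl = 1/(1 + 0.4266) = 0.701.
Free chlorine required for 2.26 ppm HOCl: 2.26 / 0.701 = 3.224 ppm.
FC to add: 3.224 − 0.4 = 2.824 mg/L as Cl₂.
Cl₂ equivalent: 2.824 mg/L × 147,000 L = 415.1 g.
Product at 89.3% available Cl: 415.1 / 0.893 = 464.9 g.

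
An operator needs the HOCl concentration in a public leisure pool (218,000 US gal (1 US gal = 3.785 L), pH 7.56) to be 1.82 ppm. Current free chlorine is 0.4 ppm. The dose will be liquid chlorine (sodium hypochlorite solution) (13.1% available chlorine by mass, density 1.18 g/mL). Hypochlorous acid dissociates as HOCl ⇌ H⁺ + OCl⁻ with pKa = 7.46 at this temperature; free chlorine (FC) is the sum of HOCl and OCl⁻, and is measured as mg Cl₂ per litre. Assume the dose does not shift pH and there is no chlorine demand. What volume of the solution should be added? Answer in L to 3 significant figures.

Volume: 218,000 US gal × 3.785 L/gal = 825,130 L.
[OCl⁻]/[HOCl] = 10^(pH − pKa) = 10^(7.56 − 7.46) = 1.259; fraction as HOCl = 1/(1 + 1.259) = 0.4427.
Free chlorine required for 1.82 ppm HOCl: 1.82 / 0.4427 = 4.111 ppm.
FC to add: 4.111 − 0.4 = 3.711 mg/L as Cl₂.
Cl₂ equivalent: 3.711 mg/L × 825,130 L = 3062 g.
Product at 13.1% available Cl: 3062 / 0.131 = 23,380 g.
Volume: 23,380 g ÷ 1.18 g/mL = 19,810 mL.

19.8 L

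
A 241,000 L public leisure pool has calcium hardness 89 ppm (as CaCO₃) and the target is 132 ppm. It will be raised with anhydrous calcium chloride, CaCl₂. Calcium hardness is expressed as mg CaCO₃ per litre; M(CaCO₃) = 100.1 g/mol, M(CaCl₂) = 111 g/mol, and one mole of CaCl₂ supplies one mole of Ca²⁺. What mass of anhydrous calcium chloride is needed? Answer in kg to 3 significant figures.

Hardness to add: (132 − 89) = 43 mg/L as CaCO₃ × 241,000 L = 10,360 g as CaCO₃.
Moles of Ca²⁺ (1 mol Ca²⁺ ≡ 1 mol CaCO₃): 10,360 / 100.1 g/mol = 103.5 mol.
Mass of CaCl₂: 103.5 × 111 = 11,490 g.

11.5 kg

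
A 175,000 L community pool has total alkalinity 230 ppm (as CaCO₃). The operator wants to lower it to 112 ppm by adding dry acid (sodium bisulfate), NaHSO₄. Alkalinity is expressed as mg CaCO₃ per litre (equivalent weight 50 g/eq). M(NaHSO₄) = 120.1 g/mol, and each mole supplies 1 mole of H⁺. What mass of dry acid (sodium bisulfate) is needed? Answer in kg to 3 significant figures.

49.6 kg

Alkalinity to neutralize: (230 − 112) = 118 mg/L as CaCO₃ × 175,000 L = 20,650 g as CaCO₃.
Equivalents of H⁺ required: 20,650 ÷ 50 g/eq = 413 eq = 413 mol NaHSO₄.
Mass of NaHSO₄: 413 × 120.1 = 49,600 g.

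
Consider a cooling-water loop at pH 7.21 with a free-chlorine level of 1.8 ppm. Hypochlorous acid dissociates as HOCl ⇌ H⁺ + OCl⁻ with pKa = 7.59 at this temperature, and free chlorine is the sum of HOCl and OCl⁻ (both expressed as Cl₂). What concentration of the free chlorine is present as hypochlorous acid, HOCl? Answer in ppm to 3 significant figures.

1.27 ppm

[OCl⁻]/[HOCl] = 10^(pH − pKa) = 10^(7.21 − 7.59) = 10^-0.38 = 0.4169.
Fraction as HOCl = 1 / (1 + 0.4169) = 0.7058.
HOCl = 0.7058 × 1.8 ppm = 1.27 ppm.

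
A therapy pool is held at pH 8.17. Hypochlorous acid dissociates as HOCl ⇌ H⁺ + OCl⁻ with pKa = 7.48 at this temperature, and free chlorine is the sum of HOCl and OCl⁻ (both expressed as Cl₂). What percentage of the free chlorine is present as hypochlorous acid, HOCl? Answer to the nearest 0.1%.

17.0%

[OCl⁻]/[HOCl] = 10^(pH − pKa) = 10^(8.17 − 7.48) = 10^0.69 = 4.898.
Fraction as HOCl = 1 / (1 + 4.898) = 0.1696.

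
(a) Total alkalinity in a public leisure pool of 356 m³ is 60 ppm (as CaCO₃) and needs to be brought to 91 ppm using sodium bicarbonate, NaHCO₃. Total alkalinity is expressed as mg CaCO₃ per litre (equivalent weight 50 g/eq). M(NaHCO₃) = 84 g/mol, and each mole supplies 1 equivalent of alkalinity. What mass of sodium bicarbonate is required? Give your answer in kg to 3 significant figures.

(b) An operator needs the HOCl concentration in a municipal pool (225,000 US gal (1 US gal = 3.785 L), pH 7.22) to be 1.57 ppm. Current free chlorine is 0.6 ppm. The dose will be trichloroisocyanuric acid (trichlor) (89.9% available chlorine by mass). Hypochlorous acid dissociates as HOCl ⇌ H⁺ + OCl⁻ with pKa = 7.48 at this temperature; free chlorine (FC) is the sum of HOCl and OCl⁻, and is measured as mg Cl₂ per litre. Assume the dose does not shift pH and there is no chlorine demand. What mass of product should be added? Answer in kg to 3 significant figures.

(a) 18.5 kg; (b) 1.74 kg

(a) Volume: 356 m³ = 356,000 L.
(a) Alkalinity to add: (91 − 60) = 31 mg/L as CaCO₃ × 356,000 L = 11,040 g as CaCO₃.
(a) Equivalents: 11,040 g ÷ 50 g/eq = 220.7 eq.
(a) NaHCO₃ supplies 1 eq per mole → 220.7 mol.
(a) Mass: 220.7 mol × 84 g/mol = 18,540 g.

(b) Volume: 225,000 US gal × 3.785 L/gal = 851,625 L.
(b) [OCl⁻]/[HOCl] = 10^(pH − pKa) = 10^(7.22 − 7.48) = 0.5495; fraction as HOCl = 1/(1 + 0.5495) = 0.6454.
(b) Free chlorine required for 1.57 ppm HOCl: 1.57 / 0.6454 = 2.433 ppm.
(b) FC to add: 2.433 − 0.6 = 1.833 mg/L as Cl₂.
(b) Cl₂ equivalent: 1.833 mg/L × 851,625 L = 1561 g.
(b) Product at 89.9% available Cl: 1561 / 0.899 = 1736 g.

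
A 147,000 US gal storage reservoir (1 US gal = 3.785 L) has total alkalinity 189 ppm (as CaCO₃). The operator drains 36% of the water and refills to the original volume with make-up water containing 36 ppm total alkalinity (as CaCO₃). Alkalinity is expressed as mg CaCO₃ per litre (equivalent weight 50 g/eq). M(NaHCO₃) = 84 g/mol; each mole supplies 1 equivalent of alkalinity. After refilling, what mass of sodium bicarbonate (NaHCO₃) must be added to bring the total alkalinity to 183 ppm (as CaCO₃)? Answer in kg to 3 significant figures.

Volume: 147,000 US gal × 3.785 L/gal = 556,395 L.
After draining 36% and refilling: 189 × 0.64 + 36 × 0.36 = 133.92 ppm.
Deficit to target: 183 − 133.92 = 49.08 mg/L.
As CaCO₃: 49.08 mg/L × 556,395 L = 27,310 g; ÷ 50 g/eq ÷ 1 = 546.2 mol NaHCO₃.
Mass: 546.2 × 84 = 45,880 g.

45.9 kg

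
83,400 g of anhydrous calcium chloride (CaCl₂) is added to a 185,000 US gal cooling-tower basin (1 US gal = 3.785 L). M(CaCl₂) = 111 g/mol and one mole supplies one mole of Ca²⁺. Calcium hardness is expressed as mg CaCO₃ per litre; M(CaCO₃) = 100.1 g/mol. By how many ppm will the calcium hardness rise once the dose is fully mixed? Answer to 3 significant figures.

Volume: 185,000 US gal × 3.785 L/gal = 700,225 L.
Moles of Ca²⁺: 83,400 g ÷ 111 g/mol = 751.4 mol.
As CaCO₃: 751.4 mol × 100.1 g/mol = 75,210 g.
Rise: 75,210 g / 700,225 L × 1000 = 107.4 mg/L.

107 ppm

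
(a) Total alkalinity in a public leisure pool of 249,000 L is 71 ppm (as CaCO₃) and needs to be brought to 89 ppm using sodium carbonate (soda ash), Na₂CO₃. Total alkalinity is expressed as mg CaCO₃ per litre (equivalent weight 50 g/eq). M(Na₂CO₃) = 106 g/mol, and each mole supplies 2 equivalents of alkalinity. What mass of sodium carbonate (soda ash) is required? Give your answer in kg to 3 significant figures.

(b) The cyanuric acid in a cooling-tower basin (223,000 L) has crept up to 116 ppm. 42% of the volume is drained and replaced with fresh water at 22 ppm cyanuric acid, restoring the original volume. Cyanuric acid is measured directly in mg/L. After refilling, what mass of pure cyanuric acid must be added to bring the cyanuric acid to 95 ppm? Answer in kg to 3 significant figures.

(a) 4.75 kg; (b) 4.12 kg

(a) Alkalinity to add: (89 − 71) = 18 mg/L as CaCO₃ × 249,000 L = 4482 g as CaCO₃.
(a) Equivalents: 4482 g ÷ 50 g/eq = 89.64 eq.
(a) Each mole of Na₂CO₃ supplies 2 eq, so 89.64 / 2 = 44.82 mol.
(a) Mass: 44.82 mol × 106 g/mol = 4751 g.

(b) After draining 42% and refilling: 116 × 0.58 + 22 × 0.42 = 76.52 ppm.
(b) Deficit to target: 95 − 76.52 = 18.48 mg/L.
(b) Mass: 18.48 mg/L × 223,000 L = 4121 g cyanuric acid.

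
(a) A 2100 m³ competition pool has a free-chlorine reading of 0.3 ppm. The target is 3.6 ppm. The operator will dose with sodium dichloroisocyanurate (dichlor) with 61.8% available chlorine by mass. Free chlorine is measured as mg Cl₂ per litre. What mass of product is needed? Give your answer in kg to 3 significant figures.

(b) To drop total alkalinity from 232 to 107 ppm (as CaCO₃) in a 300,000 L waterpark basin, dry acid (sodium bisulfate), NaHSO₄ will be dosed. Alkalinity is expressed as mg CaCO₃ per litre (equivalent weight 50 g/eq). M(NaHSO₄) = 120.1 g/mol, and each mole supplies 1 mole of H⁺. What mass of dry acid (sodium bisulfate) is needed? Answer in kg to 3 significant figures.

(a) 11.2 kg; (b) 90.1 kg

(a) Volume: 2100 m³ = 2,100,000 L.
(a) Chlorine deficit: 3.6 − 0.3 = 3.3 ppm = 3.3 mg/L as Cl₂.
(a) Cl₂ equivalent needed: 3.3 mg/L × 2,100,000 L = 6,930,000 mg = 6930 g.
(a) Product at 61.8% available chlorine: 6930 / 0.618 = 11,210 g.

(b) Alkalinity to neutralize: (232 − 107) = 125 mg/L as CaCO₃ × 300,000 L = 37,500 g as CaCO₃.
(b) Equivalents of H⁺ required: 37,500 ÷ 50 g/eq = 750 eq = 750 mol NaHSO₄.
(b) Mass of NaHSO₄: 750 × 120.1 = 90,080 g.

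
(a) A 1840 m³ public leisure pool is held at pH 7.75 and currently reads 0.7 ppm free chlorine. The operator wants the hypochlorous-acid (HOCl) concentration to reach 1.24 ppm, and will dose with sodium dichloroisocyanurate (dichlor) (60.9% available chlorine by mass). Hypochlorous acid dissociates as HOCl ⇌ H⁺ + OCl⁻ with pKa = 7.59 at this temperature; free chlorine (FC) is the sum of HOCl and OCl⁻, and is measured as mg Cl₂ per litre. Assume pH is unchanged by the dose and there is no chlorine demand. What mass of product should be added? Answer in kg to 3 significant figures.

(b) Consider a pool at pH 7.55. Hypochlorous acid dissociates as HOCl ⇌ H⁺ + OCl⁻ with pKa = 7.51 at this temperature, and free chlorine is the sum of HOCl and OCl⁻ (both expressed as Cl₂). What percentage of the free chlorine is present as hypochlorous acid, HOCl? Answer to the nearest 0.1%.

(a) Volume: 1840 m³ = 1,840,000 L.
(a) [OCl⁻]/[HOCl] = 10^(pH − pKa) = 10^(7.75 − 7.59) = 1.445; fraction as HOCl = 1/(1 + 1.445) = 0.4089.
(a) Free chlorine required for 1.24 ppm HOCl: 1.24 / 0.4089 = 3.032 ppm.
(a) FC to add: 3.032 − 0.7 = 2.332 mg/L as Cl₂.
(a) Cl₂ equivalent: 2.332 mg/L × 1,840,000 L = 4292 g.
(a) Product at 60.9% available Cl: 4292 / 0.609 = 7047 g.

(b) [OCl⁻]/[HOCl] = 10^(pH − pKa) = 10^(7.55 − 7.51) = 10^0.04 = 1.096.
(b) Fraction as HOCl = 1 / (1 + 1.096) = 0.477.

(a) 7.05 kg; (b) 47.7%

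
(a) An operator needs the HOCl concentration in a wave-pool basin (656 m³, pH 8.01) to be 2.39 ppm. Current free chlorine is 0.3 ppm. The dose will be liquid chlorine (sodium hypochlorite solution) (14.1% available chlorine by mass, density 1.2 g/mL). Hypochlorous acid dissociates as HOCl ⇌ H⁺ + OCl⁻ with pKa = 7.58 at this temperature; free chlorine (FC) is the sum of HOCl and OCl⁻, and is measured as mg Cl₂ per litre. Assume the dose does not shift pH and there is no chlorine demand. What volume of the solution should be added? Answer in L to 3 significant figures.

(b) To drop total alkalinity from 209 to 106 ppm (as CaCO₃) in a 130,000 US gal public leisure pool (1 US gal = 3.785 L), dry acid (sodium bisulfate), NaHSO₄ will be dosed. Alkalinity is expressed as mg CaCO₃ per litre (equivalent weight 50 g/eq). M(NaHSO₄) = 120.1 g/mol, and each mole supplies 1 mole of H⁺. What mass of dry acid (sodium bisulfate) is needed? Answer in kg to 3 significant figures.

(a) Volume: 656 m³ = 656,000 L.
(a) [OCl⁻]/[HOCl] = 10^(pH − pKa) = 10^(8.01 − 7.58) = 2.692; fraction as HOCl = 1/(1 + 2.692) = 0.2709.
(a) Free chlorine required for 2.39 ppm HOCl: 2.39 / 0.2709 = 8.823 ppm.
(a) FC to add: 8.823 − 0.3 = 8.523 mg/L as Cl₂.
(a) Cl₂ equivalent: 8.523 mg/L × 656,000 L = 5591 g.
(a) Product at 14.1% available Cl: 5591 / 0.141 = 39,650 g.
(a) Volume: 39,650 g ÷ 1.2 g/mL = 33,040 mL.

(b) Volume: 130,000 US gal × 3.785 L/gal = 492,050 L.
(b) Alkalinity to neutralize: (209 − 106) = 103 mg/L as CaCO₃ × 492,050 L = 50,680 g as CaCO₃.
(b) Equivalents of H⁺ required: 50,680 ÷ 50 g/eq = 1014 eq = 1014 mol NaHSO₄.
(b) Mass of NaHSO₄: 1014 × 120.1 = 121,700 g.

(a) 33.0 L; (b) 122 kg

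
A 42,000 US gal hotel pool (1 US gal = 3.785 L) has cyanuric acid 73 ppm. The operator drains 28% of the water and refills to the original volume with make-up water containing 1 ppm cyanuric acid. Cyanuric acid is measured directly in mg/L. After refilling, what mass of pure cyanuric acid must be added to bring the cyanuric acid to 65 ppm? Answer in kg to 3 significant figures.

1.93 kg

Volume: 42,000 US gal × 3.785 L/gal = 158,970 L.
After draining 28% and refilling: 73 × 0.72 + 1 × 0.28 = 52.84 ppm.
Deficit to target: 65 − 52.84 = 12.16 mg/L.
Mass: 12.16 mg/L × 158,970 L = 1933 g cyanuric acid.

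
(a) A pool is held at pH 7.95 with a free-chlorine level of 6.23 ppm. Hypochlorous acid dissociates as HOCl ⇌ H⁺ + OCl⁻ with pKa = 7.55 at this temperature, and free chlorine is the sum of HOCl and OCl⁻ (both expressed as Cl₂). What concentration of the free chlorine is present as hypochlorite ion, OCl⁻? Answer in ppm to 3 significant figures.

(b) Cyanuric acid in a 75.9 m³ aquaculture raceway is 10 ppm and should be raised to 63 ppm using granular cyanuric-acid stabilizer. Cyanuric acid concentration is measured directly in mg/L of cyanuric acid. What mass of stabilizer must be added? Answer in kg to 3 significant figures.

(a) [OCl⁻]/[HOCl] = 10^(pH − pKa) = 10^(7.95 − 7.55) = 10^0.40 = 2.512.
(a) Fraction as HOCl = 1 / (1 + 2.512) = 0.2847.
(a) OCl⁻ = (1 − 0.2847) × 6.23 ppm = 4.456 ppm.

(b) Volume: 75.9 m³ = 75,900 L.
(b) CYA to add: (63 − 10) = 53 mg/L × 75,900 L = 4023 g cyanuric acid.

(a) 4.46 ppm; (b) 4.02 kg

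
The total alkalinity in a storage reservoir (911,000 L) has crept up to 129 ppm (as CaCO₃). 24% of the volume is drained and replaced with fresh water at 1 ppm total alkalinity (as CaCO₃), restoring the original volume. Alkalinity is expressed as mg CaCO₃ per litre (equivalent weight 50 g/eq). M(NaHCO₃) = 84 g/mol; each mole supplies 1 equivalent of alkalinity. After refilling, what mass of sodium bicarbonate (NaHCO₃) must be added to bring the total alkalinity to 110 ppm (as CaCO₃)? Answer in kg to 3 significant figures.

After draining 24% and refilling: 129 × 0.76 + 1 × 0.24 = 98.28 ppm.
Deficit to target: 110 − 98.28 = 11.72 mg/L.
As CaCO₃: 11.72 mg/L × 911,000 L = 10,680 g; ÷ 50 g/eq ÷ 1 = 213.5 mol NaHCO₃.
Mass: 213.5 × 84 = 17,940 g.

17.9 kg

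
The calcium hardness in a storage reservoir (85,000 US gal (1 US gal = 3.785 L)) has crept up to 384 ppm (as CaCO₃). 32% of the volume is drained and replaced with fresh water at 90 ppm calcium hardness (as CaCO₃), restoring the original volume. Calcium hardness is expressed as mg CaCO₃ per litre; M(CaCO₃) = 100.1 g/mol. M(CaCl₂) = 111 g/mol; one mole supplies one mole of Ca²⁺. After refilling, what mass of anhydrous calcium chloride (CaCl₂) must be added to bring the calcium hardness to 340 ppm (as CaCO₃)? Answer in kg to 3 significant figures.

Volume: 85,000 US gal × 3.785 L/gal = 321,725 L.
After draining 32% and refilling: 384 × 0.68 + 90 × 0.32 = 289.92 ppm.
Deficit to target: 340 − 289.92 = 50.08 mg/L.
As CaCO₃: 50.08 mg/L × 321,725 L = 16,110 g; ÷ 100.1 = 161 mol Ca²⁺.
Mass: 161 × 111 = 17,870 g.

17.9 kg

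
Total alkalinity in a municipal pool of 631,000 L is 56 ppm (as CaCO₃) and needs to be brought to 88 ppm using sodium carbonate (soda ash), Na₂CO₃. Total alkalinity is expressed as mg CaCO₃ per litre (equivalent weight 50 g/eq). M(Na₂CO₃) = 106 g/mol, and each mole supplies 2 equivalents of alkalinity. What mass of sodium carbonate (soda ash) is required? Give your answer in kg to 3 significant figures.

21.4 kg

Alkalinity to add: (88 − 56) = 32 mg/L as CaCO₃ × 631,000 L = 20,190 g as CaCO₃.
Equivalents: 20,190 g ÷ 50 g/eq = 403.8 eq.
Each mole of Na₂CO₃ supplies 2 eq, so 403.8 / 2 = 201.9 mol.
Mass: 201.9 mol × 106 g/mol = 21,400 g.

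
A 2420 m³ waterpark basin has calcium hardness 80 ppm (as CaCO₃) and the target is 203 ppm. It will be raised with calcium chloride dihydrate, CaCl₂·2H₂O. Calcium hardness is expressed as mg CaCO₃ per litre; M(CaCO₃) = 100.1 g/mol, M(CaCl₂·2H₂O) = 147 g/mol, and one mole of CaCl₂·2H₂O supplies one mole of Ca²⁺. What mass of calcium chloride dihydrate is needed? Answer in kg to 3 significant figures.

Volume: 2420 m³ = 2,420,000 L.
Hardness to add: (203 − 80) = 123 mg/L as CaCO₃ × 2,420,000 L = 297,700 g as CaCO₃.
Moles of Ca²⁺ (1 mol Ca²⁺ ≡ 1 mol CaCO₃): 297,700 / 100.1 g/mol = 2974 mol.
Mass of CaCl₂·2H₂O: 2974 × 147 = 437,100 g.

437 kg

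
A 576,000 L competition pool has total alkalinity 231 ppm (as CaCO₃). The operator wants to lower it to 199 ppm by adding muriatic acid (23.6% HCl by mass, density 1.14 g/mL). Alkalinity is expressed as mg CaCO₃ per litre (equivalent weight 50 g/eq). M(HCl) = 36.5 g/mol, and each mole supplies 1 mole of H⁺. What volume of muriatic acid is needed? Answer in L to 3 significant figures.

Alkalinity to neutralize: (231 − 199) = 32 mg/L as CaCO₃ × 576,000 L = 18,430 g as CaCO₃.
Equivalents of H⁺ required: 18,430 ÷ 50 g/eq = 368.6 eq = 368.6 mol HCl.
Mass of HCl: 368.6 × 36.5 = 13,460 g.
Mass of 23.6% solution: 13,460 / 0.236 = 57,010 g.
Volume: 57,010 g ÷ 1.14 g/mL = 50,010 mL.

50.0 L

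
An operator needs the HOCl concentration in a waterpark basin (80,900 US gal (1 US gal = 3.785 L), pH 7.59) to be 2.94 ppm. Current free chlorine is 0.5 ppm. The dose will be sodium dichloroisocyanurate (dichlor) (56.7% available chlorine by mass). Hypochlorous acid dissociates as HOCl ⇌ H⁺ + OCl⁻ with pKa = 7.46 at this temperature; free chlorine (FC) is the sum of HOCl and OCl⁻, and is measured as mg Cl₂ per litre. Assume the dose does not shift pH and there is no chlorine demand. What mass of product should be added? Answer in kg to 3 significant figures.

3.46 kg

Volume: 80,900 US gal × 3.785 L/gal = 306,206 L.
[OCl⁻]/[HOCl] = 10^(pH − pKa) = 10^(7.59 − 7.46) = 1.349; fraction as HOCl = 1/(1 + 1.349) = 0.4257.
Free chlorine required for 2.94 ppm HOCl: 2.94 / 0.4257 = 6.906 ppm.
FC to add: 6.906 − 0.5 = 6.406 mg/L as Cl₂.
Cl₂ equivalent: 6.406 mg/L × 306,206 L = 1962 g.
Product at 56.7% available Cl: 1962 / 0.567 = 3460 g.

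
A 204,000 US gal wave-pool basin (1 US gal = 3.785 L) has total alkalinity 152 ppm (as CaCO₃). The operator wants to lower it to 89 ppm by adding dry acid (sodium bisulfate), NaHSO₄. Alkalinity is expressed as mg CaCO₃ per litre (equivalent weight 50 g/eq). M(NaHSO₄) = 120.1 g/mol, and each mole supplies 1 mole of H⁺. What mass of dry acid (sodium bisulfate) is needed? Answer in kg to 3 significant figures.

117 kg

Volume: 204,000 US gal × 3.785 L/gal = 772,140 L.
Alkalinity to neutralize: (152 − 89) = 63 mg/L as CaCO₃ × 772,140 L = 48,640 g as CaCO₃.
Equivalents of H⁺ required: 48,640 ÷ 50 g/eq = 972.9 eq = 972.9 mol NaHSO₄.
Mass of NaHSO₄: 972.9 × 120.1 = 116,800 g.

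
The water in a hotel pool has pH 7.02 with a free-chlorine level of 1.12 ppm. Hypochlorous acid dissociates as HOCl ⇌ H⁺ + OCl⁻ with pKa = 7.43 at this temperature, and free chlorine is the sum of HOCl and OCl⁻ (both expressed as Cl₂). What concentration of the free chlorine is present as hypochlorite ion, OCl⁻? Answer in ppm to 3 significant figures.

0.314 ppm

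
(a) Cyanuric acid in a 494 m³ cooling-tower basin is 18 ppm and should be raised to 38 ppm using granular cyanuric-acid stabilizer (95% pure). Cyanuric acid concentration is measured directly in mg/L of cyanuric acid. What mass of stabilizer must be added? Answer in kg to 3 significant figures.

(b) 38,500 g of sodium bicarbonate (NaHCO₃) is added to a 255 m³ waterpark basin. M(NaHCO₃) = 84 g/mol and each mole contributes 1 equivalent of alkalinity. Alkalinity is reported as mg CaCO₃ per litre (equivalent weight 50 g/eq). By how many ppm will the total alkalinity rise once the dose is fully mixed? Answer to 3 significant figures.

(a) 10.4 kg; (b) 89.9 ppm

(a) Volume: 494 m³ = 494,000 L.
(a) CYA to add: (38 − 18) = 20 mg/L × 494,000 L = 9880 g cyanuric acid.
(a) At 95% purity: 9880 / 0.95 = 10,400 g product.

(b) Volume: 255 m³ = 255,000 L.
(b) Moles of NaHCO₃: 38,500 g ÷ 84 g/mol = 458.3 mol → 458.3 eq of alkalinity.
(b) As CaCO₃: 458.3 eq × 50 g/eq = 22,920 g.
(b) Rise: 22,920 g / 255,000 L × 1000 = 89.87 mg/L.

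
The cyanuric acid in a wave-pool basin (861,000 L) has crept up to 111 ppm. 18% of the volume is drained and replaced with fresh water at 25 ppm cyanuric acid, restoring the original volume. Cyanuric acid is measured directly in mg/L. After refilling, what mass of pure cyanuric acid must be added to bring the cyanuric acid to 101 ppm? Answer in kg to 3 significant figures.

After draining 18% and refilling: 111 × 0.82 + 25 × 0.18 = 95.52 ppm.
Deficit to target: 101 − 95.52 = 5.48 mg/L.
Mass: 5.48 mg/L × 861,000 L = 4718 g cyanuric acid.

4.72 kg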